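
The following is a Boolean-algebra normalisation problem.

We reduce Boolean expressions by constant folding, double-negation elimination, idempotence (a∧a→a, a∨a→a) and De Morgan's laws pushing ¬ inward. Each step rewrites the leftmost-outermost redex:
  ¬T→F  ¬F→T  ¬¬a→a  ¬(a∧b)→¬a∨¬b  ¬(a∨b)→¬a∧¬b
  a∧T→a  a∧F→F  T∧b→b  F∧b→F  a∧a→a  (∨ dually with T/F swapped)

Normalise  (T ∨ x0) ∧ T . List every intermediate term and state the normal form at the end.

Answer: normal form = T  (in 2 steps)

Working:
  start: (T ∨ x0) ∧ T
  →1  T ∨ x0
  →2  T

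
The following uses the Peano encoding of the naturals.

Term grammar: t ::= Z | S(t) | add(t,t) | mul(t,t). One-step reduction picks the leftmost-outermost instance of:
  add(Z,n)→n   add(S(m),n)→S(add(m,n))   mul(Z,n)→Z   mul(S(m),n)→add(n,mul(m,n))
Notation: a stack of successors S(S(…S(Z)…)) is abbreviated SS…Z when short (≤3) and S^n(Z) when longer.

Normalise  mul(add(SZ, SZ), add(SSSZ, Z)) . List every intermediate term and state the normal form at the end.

Answer: normal form = S^6(Z)  (in 21 steps)

Working:
  start: mul(add(SZ, SZ), add(SSSZ, Z))
  step 1: mul(S(add(Z, SZ)), add(SSSZ, Z))
  step 2: add(add(SSSZ, Z), mul(add(Z, SZ), add(SSSZ, Z)))
  step 3: add(S(add(SSZ, Z)), mul(add(Z, SZ), add(SSSZ, Z)))
  step 4: S(add(add(SSZ, Z), mul(add(Z, SZ), add(SSSZ, Z))))
  step 5: S(add(S(add(SZ, Z)), mul(add(Z, SZ), add(SSSZ, Z))))
  step 6: S(S(add(add(SZ, Z), mul(add(Z, SZ), add(SSSZ, Z)))))
  step 7: S(S(add(S(add(Z, Z)), mul(add(Z, SZ), add(SSSZ, Z)))))
  step 8: S(S(S(add(add(Z, Z), mul(add(Z, SZ), add(SSSZ, Z))))))
  step 9: S(S(S(add(Z, mul(add(Z, SZ), add(SSSZ, Z))))))
  step 10: S(S(S(mul(add(Z, SZ), add(SSSZ, Z)))))
  step 11: S(S(S(mul(SZ, add(SSSZ, Z)))))
  step 12: S(S(S(add(add(SSSZ, Z), mul(Z, add(SSSZ, Z))))))
  step 13: S(S(S(add(S(add(SSZ, Z)), mul(Z, add(SSSZ, Z))))))
  step 14: S(S(S(S(add(add(SSZ, Z), mul(Z, add(SSSZ, Z)))))))
  step 15: S(S(S(S(add(S(add(SZ, Z)), mul(Z, add(SSSZ, Z)))))))
  step 16: S(S(S(S(S(add(add(SZ, Z), mul(Z, add(SSSZ, Z))))))))
  step 17: S(S(S(S(S(add(S(add(Z, Z)), mul(Z, add(SSSZ, Z))))))))
  step 18: S(S(S(S(S(S(add(add(Z, Z), mul(Z, add(SSSZ, Z)))))))))
  step 19: S(S(S(S(S(S(add(Z, mul(Z, add(SSSZ, Z)))))))))
  step 20: S(S(S(S(S(S(mul(Z, add(SSSZ, Z))))))))
  step 21: S^6(Z)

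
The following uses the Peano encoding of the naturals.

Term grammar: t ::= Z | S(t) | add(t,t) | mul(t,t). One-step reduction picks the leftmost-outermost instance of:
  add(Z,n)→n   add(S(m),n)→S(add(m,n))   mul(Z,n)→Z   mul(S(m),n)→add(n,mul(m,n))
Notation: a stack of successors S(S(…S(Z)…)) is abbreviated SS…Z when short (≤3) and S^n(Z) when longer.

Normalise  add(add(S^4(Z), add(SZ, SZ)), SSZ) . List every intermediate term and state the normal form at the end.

  start: add(add(S^4(Z), add(SZ, SZ)), SSZ)
  →1  add(S(add(SSSZ, add(SZ, SZ))), SSZ)
  →2  S(add(add(SSSZ, add(SZ, SZ)), SSZ))
  →3  S(add(S(add(SSZ, add(SZ, SZ))), SSZ))
  →4  S(S(add(add(SSZ, add(SZ, SZ)), SSZ)))
  →5  S(S(add(S(add(SZ, add(SZ, SZ))), SSZ)))
  →6  S(S(S(add(add(SZ, add(SZ, SZ)), SSZ))))
  →7  S(S(S(add(S(add(Z, add(SZ, SZ))), SSZ))))
  →8  S(S(S(S(add(add(Z, add(SZ, SZ)), SSZ)))))
  →9  S(S(S(S(add(add(SZ, SZ), SSZ)))))
  →10  S(S(S(S(add(S(add(Z, SZ)), SSZ)))))
  →11  S(S(S(S(S(add(add(Z, SZ), SSZ))))))
  →12  S(S(S(S(S(add(SZ, SSZ))))))
  →13  S(S(S(S(S(S(add(Z, SSZ)))))))
  →14  S^8(Z)

Answer: normal form = S^8(Z)  (in 14 steps)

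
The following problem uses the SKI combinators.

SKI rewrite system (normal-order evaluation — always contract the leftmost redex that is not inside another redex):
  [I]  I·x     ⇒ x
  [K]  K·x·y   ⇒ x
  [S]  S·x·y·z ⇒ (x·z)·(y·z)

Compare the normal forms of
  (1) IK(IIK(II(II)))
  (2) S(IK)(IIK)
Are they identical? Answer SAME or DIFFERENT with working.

Term A:
  start: IK(IIK(II(II)))
  →1  K(IIK(II(II)))
  →2  K(IK(II(II)))
  →3  K(K(II(II)))
  →4  K(K(I(II)))
  →5  K(K(II))
  →6  K(KI)

Term B:
  start: S(IK)(IIK)
  →1  SK(IIK)
  →2  SK(IK)
  →3  SKK

Answer: DIFFERENT — A ⇓ K(KI), B ⇓ SKK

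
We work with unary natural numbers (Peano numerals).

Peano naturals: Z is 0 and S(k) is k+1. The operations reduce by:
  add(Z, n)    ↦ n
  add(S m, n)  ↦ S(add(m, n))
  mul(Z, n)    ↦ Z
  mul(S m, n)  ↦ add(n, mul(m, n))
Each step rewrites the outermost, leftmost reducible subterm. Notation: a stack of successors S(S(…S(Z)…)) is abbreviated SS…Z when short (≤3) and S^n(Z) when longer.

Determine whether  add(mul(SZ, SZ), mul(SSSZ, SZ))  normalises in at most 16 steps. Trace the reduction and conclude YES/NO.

Answer: YES — reaches normal form S^4(Z) in 16 ≤ 16 steps

Reduction:
  start: add(mul(SZ, SZ), mul(SSSZ, SZ))
  step 1: add(add(SZ, mul(Z, SZ)), mul(SSSZ, SZ))
  step 2: add(S(add(Z, mul(Z, SZ))), mul(SSSZ, SZ))
  step 3: S(add(add(Z, mul(Z, SZ)), mul(SSSZ, SZ)))
  step 4: S(add(mul(Z, SZ), mul(SSSZ, SZ)))
  step 5: S(add(Z, mul(SSSZ, SZ)))
  step 6: S(mul(SSSZ, SZ))
  step 7: S(add(SZ, mul(SSZ, SZ)))
  step 8: S(S(add(Z, mul(SSZ, SZ))))
  step 9: S(S(mul(SSZ, SZ)))
  step 10: S(S(add(SZ, mul(SZ, SZ))))
  step 11: S(S(S(add(Z, mul(SZ, SZ)))))
  step 12: S(S(S(mul(SZ, SZ))))
  step 13: S(S(S(add(SZ, mul(Z, SZ)))))
  step 14: S(S(S(S(add(Z, mul(Z, SZ))))))
  step 15: S(S(S(S(mul(Z, SZ)))))
  step 16: S^4(Z)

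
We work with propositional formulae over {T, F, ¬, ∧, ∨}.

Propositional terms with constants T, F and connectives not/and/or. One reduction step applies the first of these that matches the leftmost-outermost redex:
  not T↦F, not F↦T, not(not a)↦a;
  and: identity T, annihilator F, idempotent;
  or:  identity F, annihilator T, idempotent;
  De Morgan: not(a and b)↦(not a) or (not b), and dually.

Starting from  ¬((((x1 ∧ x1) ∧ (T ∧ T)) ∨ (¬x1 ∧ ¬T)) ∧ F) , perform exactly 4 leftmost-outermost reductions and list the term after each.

  start: ¬((((x1 ∧ x1) ∧ (T ∧ T)) ∨ (¬x1 ∧ ¬T)) ∧ F)
  →1  ¬(((x1 ∧ x1) ∧ (T ∧ T)) ∨ (¬x1 ∧ ¬T)) ∨ ¬F
  →2  (¬((x1 ∧ x1) ∧ (T ∧ T)) ∧ ¬(¬x1 ∧ ¬T)) ∨ ¬F
  →3  ((¬(x1 ∧ x1) ∨ ¬(T ∧ T)) ∧ ¬(¬x1 ∧ ¬T)) ∨ ¬F
  →4  (((¬x1 ∨ ¬x1) ∨ ¬(T ∧ T)) ∧ ¬(¬x1 ∧ ¬T)) ∨ ¬F

Answer: after 4 steps: (((¬x1 ∨ ¬x1) ∨ ¬(T ∧ T)) ∧ ¬(¬x1 ∧ ¬T)) ∨ ¬F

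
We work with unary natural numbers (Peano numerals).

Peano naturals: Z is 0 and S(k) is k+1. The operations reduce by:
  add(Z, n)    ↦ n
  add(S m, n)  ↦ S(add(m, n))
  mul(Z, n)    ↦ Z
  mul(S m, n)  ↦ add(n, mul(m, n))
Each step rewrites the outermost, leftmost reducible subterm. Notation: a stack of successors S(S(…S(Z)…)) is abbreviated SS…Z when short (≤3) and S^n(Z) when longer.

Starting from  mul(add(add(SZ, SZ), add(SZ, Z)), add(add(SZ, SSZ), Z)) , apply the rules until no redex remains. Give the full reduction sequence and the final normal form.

Answer: normal form = S^9(Z)  (in 41 steps)

Reduction:
  start: mul(add(add(SZ, SZ), add(SZ, Z)), add(add(SZ, SSZ), Z))
  →1  mul(add(S(add(Z, SZ)), add(SZ, Z)), add(add(SZ, SSZ), Z))
  →2  mul(S(add(add(Z, SZ), add(SZ, Z))), add(add(SZ, SSZ), Z))
  →3  add(add(add(SZ, SSZ), Z), mul(add(add(Z, SZ), add(SZ, Z)), add(add(SZ, SSZ), Z)))
  →4  add(add(S(add(Z, SSZ)), Z), mul(add(add(Z, SZ), add(SZ, Z)), add(add(SZ, SSZ), Z)))
  →5  add(S(add(add(Z, SSZ), Z)), mul(add(add(Z, SZ), add(SZ, Z)), add(add(SZ, SSZ), Z)))
  →6  S(add(add(add(Z, SSZ), Z), mul(add(add(Z, SZ), add(SZ, Z)), add(add(SZ, SSZ), Z))))
  →7  S(add(add(SSZ, Z), mul(add(add(Z, SZ), add(SZ, Z)), add(add(SZ, SSZ), Z))))
  →8  S(add(S(add(SZ, Z)), mul(add(add(Z, SZ), add(SZ, Z)), add(add(SZ, SSZ), Z))))
  →9  S(S(add(add(SZ, Z), mul(add(add(Z, SZ), add(SZ, Z)), add(add(SZ, SSZ), Z)))))
  →10  S(S(add(S(add(Z, Z)), mul(add(add(Z, SZ), add(SZ, Z)), add(add(SZ, SSZ), Z)))))
  →11  S(S(S(add(add(Z, Z), mul(add(add(Z, SZ), add(SZ, Z)), add(add(SZ, SSZ), Z))))))
  →12  S(S(S(add(Z, mul(add(add(Z, SZ), add(SZ, Z)), add(add(SZ, SSZ), Z))))))
  →13  S(S(S(mul(add(add(Z, SZ), add(SZ, Z)), add(add(SZ, SSZ), Z)))))
  →14  S(S(S(mul(add(SZ, add(SZ, Z)), add(add(SZ, SSZ), Z)))))
  →15  S(S(S(mul(S(add(Z, add(SZ, Z))), add(add(SZ, SSZ), Z)))))
  →16  S(S(S(add(add(add(SZ, SSZ), Z), mul(add(Z, add(SZ, Z)), add(add(SZ, SSZ), Z))))))
  →17  S(S(S(add(add(S(add(Z, SSZ)), Z), mul(add(Z, add(SZ, Z)), add(add(SZ, SSZ), Z))))))
  →18  S(S(S(add(S(add(add(Z, SSZ), Z)), mul(add(Z, add(SZ, Z)), add(add(SZ, SSZ), Z))))))
  →19  S(S(S(S(add(add(add(Z, SSZ), Z), mul(add(Z, add(SZ, Z)), add(add(SZ, SSZ), Z)))))))
  →20  S(S(S(S(add(add(SSZ, Z), mul(add(Z, add(SZ, Z)), add(add(SZ, SSZ), Z)))))))
  →21  S(S(S(S(add(S(add(SZ, Z)), mul(add(Z, add(SZ, Z)), add(add(SZ, SSZ), Z)))))))
  →22  S(S(S(S(S(add(add(SZ, Z), mul(add(Z, add(SZ, Z)), add(add(SZ, SSZ), Z))))))))
  →23  S(S(S(S(S(add(S(add(Z, Z)), mul(add(Z, add(SZ, Z)), add(add(SZ, SSZ), Z))))))))
  →24  S(S(S(S(S(S(add(add(Z, Z), mul(add(Z, add(SZ, Z)), add(add(SZ, SSZ), Z)))))))))
  →25  S(S(S(S(S(S(add(Z, mul(add(Z, add(SZ, Z)), add(add(SZ, SSZ), Z)))))))))
  →26  S(S(S(S(S(S(mul(add(Z, add(SZ, Z)), add(add(SZ, SSZ), Z))))))))
  →27  S(S(S(S(S(S(mul(add(SZ, Z), add(add(SZ, SSZ), Z))))))))
  →28  S(S(S(S(S(S(mul(S(add(Z, Z)), add(add(SZ, SSZ), Z))))))))
  →29  S(S(S(S(S(S(add(add(add(SZ, SSZ), Z), mul(add(Z, Z), add(add(SZ, SSZ), Z)))))))))
  →30  S(S(S(S(S(S(add(add(S(add(Z, SSZ)), Z), mul(add(Z, Z), add(add(SZ, SSZ), Z)))))))))
  →31  S(S(S(S(S(S(add(S(add(add(Z, SSZ), Z)), mul(add(Z, Z), add(add(SZ, SSZ), Z)))))))))
  →32  S(S(S(S(S(S(S(add(add(add(Z, SSZ), Z), mul(add(Z, Z), add(add(SZ, SSZ), Z))))))))))
  →33  S(S(S(S(S(S(S(add(add(SSZ, Z), mul(add(Z, Z), add(add(SZ, SSZ), Z))))))))))
  →34  S(S(S(S(S(S(S(add(S(add(SZ, Z)), mul(add(Z, Z), add(add(SZ, SSZ), Z))))))))))
  →35  S(S(S(S(S(S(S(S(add(add(SZ, Z), mul(add(Z, Z), add(add(SZ, SSZ), Z)))))))))))
  →36  S(S(S(S(S(S(S(S(add(S(add(Z, Z)), mul(add(Z, Z), add(add(SZ, SSZ), Z)))))))))))
  →37  S(S(S(S(S(S(S(S(S(add(add(Z, Z), mul(add(Z, Z), add(add(SZ, SSZ), Z))))))))))))
  →38  S(S(S(S(S(S(S(S(S(add(Z, mul(add(Z, Z), add(add(SZ, SSZ), Z))))))))))))
  →39  S(S(S(S(S(S(S(S(S(mul(add(Z, Z), add(add(SZ, SSZ), Z)))))))))))
  →40  S(S(S(S(S(S(S(S(S(mul(Z, add(add(SZ, SSZ), Z)))))))))))
  →41  S^9(Z)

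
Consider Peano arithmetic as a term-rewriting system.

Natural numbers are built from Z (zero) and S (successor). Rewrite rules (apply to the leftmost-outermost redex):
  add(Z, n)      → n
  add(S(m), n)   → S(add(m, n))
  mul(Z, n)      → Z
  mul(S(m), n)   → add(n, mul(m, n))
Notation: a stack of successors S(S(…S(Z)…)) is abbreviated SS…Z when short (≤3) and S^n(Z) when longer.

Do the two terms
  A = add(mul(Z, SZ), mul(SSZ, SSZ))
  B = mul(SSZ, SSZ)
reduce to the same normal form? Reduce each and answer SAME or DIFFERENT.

Term A:
  start: add(mul(Z, SZ), mul(SSZ, SSZ))
  →1  add(Z, mul(SSZ, SSZ))
  →2  mul(SSZ, SSZ)
  →3  add(SSZ, mul(SZ, SSZ))
  →4  S(add(SZ, mul(SZ, SSZ)))
  →5  S(S(add(Z, mul(SZ, SSZ))))
  →6  S(S(mul(SZ, SSZ)))
  →7  S(S(add(SSZ, mul(Z, SSZ))))
  →8  S(S(S(add(SZ, mul(Z, SSZ)))))
  →9  S(S(S(S(add(Z, mul(Z, SSZ))))))
  →10  S(S(S(S(mul(Z, SSZ)))))
  →11  S^4(Z)

Term B:
  start: mul(SSZ, SSZ)
  →1  add(SSZ, mul(SZ, SSZ))
  →2  S(add(SZ, mul(SZ, SSZ)))
  →3  S(S(add(Z, mul(SZ, SSZ))))
  →4  S(S(mul(SZ, SSZ)))
  →5  S(S(add(SSZ, mul(Z, SSZ))))
  →6  S(S(S(add(SZ, mul(Z, SSZ)))))
  →7  S(S(S(S(add(Z, mul(Z, SSZ))))))
  →8  S(S(S(S(mul(Z, SSZ)))))
  →9  S^4(Z)

Answer: SAME — A ⇓ S^4(Z), B ⇓ S^4(Z)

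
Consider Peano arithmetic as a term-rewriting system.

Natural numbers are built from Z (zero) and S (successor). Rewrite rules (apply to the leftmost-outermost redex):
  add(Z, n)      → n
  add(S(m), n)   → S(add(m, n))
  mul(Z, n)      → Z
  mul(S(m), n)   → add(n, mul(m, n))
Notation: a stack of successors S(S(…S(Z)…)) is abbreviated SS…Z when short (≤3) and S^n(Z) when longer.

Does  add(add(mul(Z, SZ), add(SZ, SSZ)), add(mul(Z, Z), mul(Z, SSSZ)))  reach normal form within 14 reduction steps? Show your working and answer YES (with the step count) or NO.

Answer: YES — reaches normal form SSSZ in 11 ≤ 14 steps

Working:
  start: add(add(mul(Z, SZ), add(SZ, SSZ)), add(mul(Z, Z), mul(Z, SSSZ)))
  [1] add(add(Z, add(SZ, SSZ)), add(mul(Z, Z), mul(Z, SSSZ)))
  [2] add(add(SZ, SSZ), add(mul(Z, Z), mul(Z, SSSZ)))
  [3] add(S(add(Z, SSZ)), add(mul(Z, Z), mul(Z, SSSZ)))
  [4] S(add(add(Z, SSZ), add(mul(Z, Z), mul(Z, SSSZ))))
  [5] S(add(SSZ, add(mul(Z, Z), mul(Z, SSSZ))))
  [6] S(S(add(SZ, add(mul(Z, Z), mul(Z, SSSZ)))))
  [7] S(S(S(add(Z, add(mul(Z, Z), mul(Z, SSSZ))))))
  [8] S(S(S(add(mul(Z, Z), mul(Z, SSSZ)))))
  [9] S(S(S(add(Z, mul(Z, SSSZ)))))
  [10] S(S(S(mul(Z, SSSZ))))
  [11] SSSZ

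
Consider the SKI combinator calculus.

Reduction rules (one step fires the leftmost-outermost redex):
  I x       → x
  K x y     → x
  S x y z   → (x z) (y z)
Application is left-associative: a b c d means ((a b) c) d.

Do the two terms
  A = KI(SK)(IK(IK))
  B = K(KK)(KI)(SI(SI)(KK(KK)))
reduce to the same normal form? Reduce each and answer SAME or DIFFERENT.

Term A:
  start: KI(SK)(IK(IK))
  [1] I(IK(IK))
  [2] IK(IK)
  [3] K(IK)
  [4] KK

Term B:
  start: K(KK)(KI)(SI(SI)(KK(KK)))
  [1] KK(SI(SI)(KK(KK)))
  [2] K

Answer: DIFFERENT — A ⇓ KK, B ⇓ K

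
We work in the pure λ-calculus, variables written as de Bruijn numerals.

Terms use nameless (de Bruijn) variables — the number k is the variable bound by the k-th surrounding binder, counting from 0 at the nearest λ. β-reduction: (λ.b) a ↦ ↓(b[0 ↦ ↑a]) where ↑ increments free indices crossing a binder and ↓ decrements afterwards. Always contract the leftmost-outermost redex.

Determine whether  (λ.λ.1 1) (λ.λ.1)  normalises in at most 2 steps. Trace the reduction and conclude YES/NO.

Answer: YES — reaches normal form λ.λ.λ.λ.1 in 2 ≤ 2 steps

Working:
  start: (λ.λ.1 1) (λ.λ.1)
  [1] λ.(λ.λ.1) (λ.λ.1)
  [2] λ.λ.λ.λ.1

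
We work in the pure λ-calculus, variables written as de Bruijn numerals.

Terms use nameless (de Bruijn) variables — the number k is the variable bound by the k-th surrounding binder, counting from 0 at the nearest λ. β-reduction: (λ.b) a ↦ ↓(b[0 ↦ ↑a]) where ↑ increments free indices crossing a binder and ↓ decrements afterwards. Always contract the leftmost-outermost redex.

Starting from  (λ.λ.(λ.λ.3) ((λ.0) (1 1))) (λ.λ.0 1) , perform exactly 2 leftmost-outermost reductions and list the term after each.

Answer: after 2 steps: λ.λ.λ.λ.0 1

Derivation:
  start: (λ.λ.(λ.λ.3) ((λ.0) (1 1))) (λ.λ.0 1)
  [1] λ.(λ.λ.λ.λ.0 1) ((λ.0) ((λ.λ.0 1) (λ.λ.0 1)))
  [2] λ.λ.λ.λ.0 1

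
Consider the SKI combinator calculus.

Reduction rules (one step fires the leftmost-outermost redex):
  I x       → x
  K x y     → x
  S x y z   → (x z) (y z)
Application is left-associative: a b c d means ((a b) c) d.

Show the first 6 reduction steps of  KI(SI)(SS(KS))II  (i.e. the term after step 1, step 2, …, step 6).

Answer: after 6 steps: KSII

Reduction:
  start: KI(SI)(SS(KS))II
  →1  I(SS(KS))II
  →2  SS(KS)II
  →3  SI(KSI)I
  →4  II(KSII)
  →5  I(KSII)
  →6  KSII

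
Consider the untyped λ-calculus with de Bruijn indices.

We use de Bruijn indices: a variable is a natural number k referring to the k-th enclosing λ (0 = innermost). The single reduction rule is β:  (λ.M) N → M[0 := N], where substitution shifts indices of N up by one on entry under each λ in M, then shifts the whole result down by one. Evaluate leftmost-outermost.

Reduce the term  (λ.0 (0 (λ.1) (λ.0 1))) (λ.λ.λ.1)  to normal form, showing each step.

Answer: normal form = λ.λ.1  (in 2 steps)

Derivation:
  start: (λ.0 (0 (λ.1) (λ.0 1))) (λ.λ.λ.1)
  step 1: (λ.λ.λ.1) ((λ.λ.λ.1) (λ.λ.λ.λ.1) (λ.0 (λ.λ.λ.1)))
  step 2: λ.λ.1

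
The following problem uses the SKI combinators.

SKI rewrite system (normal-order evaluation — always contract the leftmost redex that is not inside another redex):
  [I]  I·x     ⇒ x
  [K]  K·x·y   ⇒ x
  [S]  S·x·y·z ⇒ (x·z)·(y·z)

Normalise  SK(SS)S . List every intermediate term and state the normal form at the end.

Answer: normal form = S  (in 2 steps)

Reduction:
  start: SK(SS)S
  [1] KS(SSS)
  [2] S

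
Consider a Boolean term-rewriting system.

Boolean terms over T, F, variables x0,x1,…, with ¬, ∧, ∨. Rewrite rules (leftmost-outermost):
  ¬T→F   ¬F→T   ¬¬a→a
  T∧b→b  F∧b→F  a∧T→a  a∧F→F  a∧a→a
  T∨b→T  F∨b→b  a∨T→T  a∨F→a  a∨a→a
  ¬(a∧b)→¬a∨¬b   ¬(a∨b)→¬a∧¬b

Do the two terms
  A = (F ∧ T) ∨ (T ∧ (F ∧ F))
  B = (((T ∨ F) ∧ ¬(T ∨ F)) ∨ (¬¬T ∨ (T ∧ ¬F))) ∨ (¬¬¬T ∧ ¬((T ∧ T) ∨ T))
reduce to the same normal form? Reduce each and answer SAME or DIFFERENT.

Term A:
  start: (F ∧ T) ∨ (T ∧ (F ∧ F))
  step 1: F ∨ (T ∧ (F ∧ F))
  step 2: T ∧ (F ∧ F)
  step 3: F ∧ F
  step 4: F

Term B:
  start: (((T ∨ F) ∧ ¬(T ∨ F)) ∨ (¬¬T ∨ (T ∧ ¬F))) ∨ (¬¬¬T ∧ ¬((T ∧ T) ∨ T))
  step 1: ((T ∧ ¬(T ∨ F)) ∨ (¬¬T ∨ (T ∧ ¬F))) ∨ (¬¬¬T ∧ ¬((T ∧ T) ∨ T))
  step 2: (¬(T ∨ F) ∨ (¬¬T ∨ (T ∧ ¬F))) ∨ (¬¬¬T ∧ ¬((T ∧ T) ∨ T))
  step 3: ((¬T ∧ ¬F) ∨ (¬¬T ∨ (T ∧ ¬F))) ∨ (¬¬¬T ∧ ¬((T ∧ T) ∨ T))
  step 4: ((F ∧ ¬F) ∨ (¬¬T ∨ (T ∧ ¬F))) ∨ (¬¬¬T ∧ ¬((T ∧ T) ∨ T))
  step 5: (F ∨ (¬¬T ∨ (T ∧ ¬F))) ∨ (¬¬¬T ∧ ¬((T ∧ T) ∨ T))
  step 6: (¬¬T ∨ (T ∧ ¬F)) ∨ (¬¬¬T ∧ ¬((T ∧ T) ∨ T))
  step 7: (T ∨ (T ∧ ¬F)) ∨ (¬¬¬T ∧ ¬((T ∧ T) ∨ T))
  step 8: T ∨ (¬¬¬T ∧ ¬((T ∧ T) ∨ T))
  step 9: T

Answer: DIFFERENT — A ⇓ F, B ⇓ T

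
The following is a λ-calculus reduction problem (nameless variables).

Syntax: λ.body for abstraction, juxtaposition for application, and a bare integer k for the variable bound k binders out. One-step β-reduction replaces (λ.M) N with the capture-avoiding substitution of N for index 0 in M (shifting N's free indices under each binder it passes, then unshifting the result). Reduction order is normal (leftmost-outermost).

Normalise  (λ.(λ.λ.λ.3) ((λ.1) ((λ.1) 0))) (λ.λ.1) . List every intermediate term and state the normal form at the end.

  start: (λ.(λ.λ.λ.3) ((λ.1) ((λ.1) 0))) (λ.λ.1)
  step 1: (λ.λ.λ.λ.λ.1) ((λ.λ.λ.1) ((λ.λ.λ.1) (λ.λ.1)))
  step 2: λ.λ.λ.λ.1

Answer: normal form = λ.λ.λ.λ.1  (in 2 steps)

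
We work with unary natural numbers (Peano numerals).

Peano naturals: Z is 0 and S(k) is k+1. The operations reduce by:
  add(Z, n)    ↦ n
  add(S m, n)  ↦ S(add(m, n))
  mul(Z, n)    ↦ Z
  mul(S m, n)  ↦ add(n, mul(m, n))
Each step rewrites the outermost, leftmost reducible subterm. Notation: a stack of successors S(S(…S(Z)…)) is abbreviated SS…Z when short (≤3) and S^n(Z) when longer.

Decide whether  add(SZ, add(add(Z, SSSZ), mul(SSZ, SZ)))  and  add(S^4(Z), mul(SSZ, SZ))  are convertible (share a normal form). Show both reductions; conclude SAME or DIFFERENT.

Term A:
  start: add(SZ, add(add(Z, SSSZ), mul(SSZ, SZ)))
  step 1: S(add(Z, add(add(Z, SSSZ), mul(SSZ, SZ))))
  step 2: S(add(add(Z, SSSZ), mul(SSZ, SZ)))
  step 3: S(add(SSSZ, mul(SSZ, SZ)))
  step 4: S(S(add(SSZ, mul(SSZ, SZ))))
  step 5: S(S(S(add(SZ, mul(SSZ, SZ)))))
  step 6: S(S(S(S(add(Z, mul(SSZ, SZ))))))
  step 7: S(S(S(S(mul(SSZ, SZ)))))
  step 8: S(S(S(S(add(SZ, mul(SZ, SZ))))))
  step 9: S(S(S(S(S(add(Z, mul(SZ, SZ)))))))
  step 10: S(S(S(S(S(mul(SZ, SZ))))))
  step 11: S(S(S(S(S(add(SZ, mul(Z, SZ)))))))
  step 12: S(S(S(S(S(S(add(Z, mul(Z, SZ))))))))
  step 13: S(S(S(S(S(S(mul(Z, SZ)))))))
  step 14: S^6(Z)

Term B:
  start: add(S^4(Z), mul(SSZ, SZ))
  step 1: S(add(SSSZ, mul(SSZ, SZ)))
  step 2: S(S(add(SSZ, mul(SSZ, SZ))))
  step 3: S(S(S(add(SZ, mul(SSZ, SZ)))))
  step 4: S(S(S(S(add(Z, mul(SSZ, SZ))))))
  step 5: S(S(S(S(mul(SSZ, SZ)))))
  step 6: S(S(S(S(add(SZ, mul(SZ, SZ))))))
  step 7: S(S(S(S(S(add(Z, mul(SZ, SZ)))))))
  step 8: S(S(S(S(S(mul(SZ, SZ))))))
  step 9: S(S(S(S(S(add(SZ, mul(Z, SZ)))))))
  step 10: S(S(S(S(S(S(add(Z, mul(Z, SZ))))))))
  step 11: S(S(S(S(S(S(mul(Z, SZ)))))))
  step 12: S^6(Z)

Answer: SAME — A ⇓ S^6(Z), B ⇓ S^6(Z)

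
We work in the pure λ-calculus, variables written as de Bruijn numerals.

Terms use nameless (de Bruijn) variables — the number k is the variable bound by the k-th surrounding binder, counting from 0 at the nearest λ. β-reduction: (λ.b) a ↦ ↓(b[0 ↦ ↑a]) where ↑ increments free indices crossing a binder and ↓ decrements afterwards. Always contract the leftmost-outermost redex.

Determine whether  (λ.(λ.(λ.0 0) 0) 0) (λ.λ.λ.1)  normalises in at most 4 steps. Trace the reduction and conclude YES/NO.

  start: (λ.(λ.(λ.0 0) 0) 0) (λ.λ.λ.1)
  [1] (λ.(λ.0 0) 0) (λ.λ.λ.1)
  [2] (λ.0 0) (λ.λ.λ.1)
  [3] (λ.λ.λ.1) (λ.λ.λ.1)
  [4] λ.λ.1

Answer: YES — reaches normal form λ.λ.1 in 4 ≤ 4 steps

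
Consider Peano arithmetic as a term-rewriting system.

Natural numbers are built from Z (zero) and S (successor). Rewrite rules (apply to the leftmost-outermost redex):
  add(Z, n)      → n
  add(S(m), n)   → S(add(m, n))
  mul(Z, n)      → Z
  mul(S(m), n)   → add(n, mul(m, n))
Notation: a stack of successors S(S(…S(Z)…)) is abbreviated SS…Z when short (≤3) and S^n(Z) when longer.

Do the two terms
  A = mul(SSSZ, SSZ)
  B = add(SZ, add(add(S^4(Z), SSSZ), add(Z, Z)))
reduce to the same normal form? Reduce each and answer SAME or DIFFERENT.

Answer: DIFFERENT — A ⇓ S^6(Z), B ⇓ S^8(Z)

Reduction:
Term A:
  start: mul(SSSZ, SSZ)
  step 1: add(SSZ, mul(SSZ, SSZ))
  step 2: S(add(SZ, mul(SSZ, SSZ)))
  step 3: S(S(add(Z, mul(SSZ, SSZ))))
  step 4: S(S(mul(SSZ, SSZ)))
  step 5: S(S(add(SSZ, mul(SZ, SSZ))))
  step 6: S(S(S(add(SZ, mul(SZ, SSZ)))))
  step 7: S(S(S(S(add(Z, mul(SZ, SSZ))))))
  step 8: S(S(S(S(mul(SZ, SSZ)))))
  step 9: S(S(S(S(add(SSZ, mul(Z, SSZ))))))
  step 10: S(S(S(S(S(add(SZ, mul(Z, SSZ)))))))
  step 11: S(S(S(S(S(S(add(Z, mul(Z, SSZ))))))))
  step 12: S(S(S(S(S(S(mul(Z, SSZ)))))))
  step 13: S^6(Z)

Term B:
  start: add(SZ, add(add(S^4(Z), SSSZ), add(Z, Z)))
  step 1: S(add(Z, add(add(S^4(Z), SSSZ), add(Z, Z))))
  step 2: S(add(add(S^4(Z), SSSZ), add(Z, Z)))
  step 3: S(add(S(add(SSSZ, SSSZ)), add(Z, Z)))
  step 4: S(S(add(add(SSSZ, SSSZ), add(Z, Z))))
  step 5: S(S(add(S(add(SSZ, SSSZ)), add(Z, Z))))
  step 6: S(S(S(add(add(SSZ, SSSZ), add(Z, Z)))))
  step 7: S(S(S(add(S(add(SZ, SSSZ)), add(Z, Z)))))
  step 8: S(S(S(S(add(add(SZ, SSSZ), add(Z, Z))))))
  step 9: S(S(S(S(add(S(add(Z, SSSZ)), add(Z, Z))))))
  step 10: S(S(S(S(S(add(add(Z, SSSZ), add(Z, Z)))))))
  step 11: S(S(S(S(S(add(SSSZ, add(Z, Z)))))))
  step 12: S(S(S(S(S(S(add(SSZ, add(Z, Z))))))))
  step 13: S(S(S(S(S(S(S(add(SZ, add(Z, Z)))))))))
  step 14: S(S(S(S(S(S(S(S(add(Z, add(Z, Z))))))))))
  step 15: S(S(S(S(S(S(S(S(add(Z, Z)))))))))
  step 16: S^8(Z)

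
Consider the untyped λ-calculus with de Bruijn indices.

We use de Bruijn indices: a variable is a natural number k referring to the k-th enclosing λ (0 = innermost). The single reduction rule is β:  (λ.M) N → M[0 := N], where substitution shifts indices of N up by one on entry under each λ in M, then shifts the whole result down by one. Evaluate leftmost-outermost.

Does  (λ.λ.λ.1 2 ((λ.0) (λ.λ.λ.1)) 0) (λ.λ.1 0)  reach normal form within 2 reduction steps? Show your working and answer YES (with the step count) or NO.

Answer: YES — reaches normal form λ.λ.1 (λ.λ.1 0) (λ.λ.λ.1) 0 in 2 ≤ 2 steps

Derivation:
  start: (λ.λ.λ.1 2 ((λ.0) (λ.λ.λ.1)) 0) (λ.λ.1 0)
  →1  λ.λ.1 (λ.λ.1 0) ((λ.0) (λ.λ.λ.1)) 0
  →2  λ.λ.1 (λ.λ.1 0) (λ.λ.λ.1) 0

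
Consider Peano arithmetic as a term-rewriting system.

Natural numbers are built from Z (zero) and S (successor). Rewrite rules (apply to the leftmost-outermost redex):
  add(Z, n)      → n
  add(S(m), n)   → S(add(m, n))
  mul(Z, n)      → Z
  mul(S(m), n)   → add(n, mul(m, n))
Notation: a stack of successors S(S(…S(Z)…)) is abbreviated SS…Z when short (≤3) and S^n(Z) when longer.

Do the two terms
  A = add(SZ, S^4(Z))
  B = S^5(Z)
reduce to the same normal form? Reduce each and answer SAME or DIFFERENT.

Term A:
  start: add(SZ, S^4(Z))
  [1] S(add(Z, S^4(Z)))
  [2] S^5(Z)

Term B:
  start: S^5(Z)

Answer: SAME — A ⇓ S^5(Z), B ⇓ S^5(Z)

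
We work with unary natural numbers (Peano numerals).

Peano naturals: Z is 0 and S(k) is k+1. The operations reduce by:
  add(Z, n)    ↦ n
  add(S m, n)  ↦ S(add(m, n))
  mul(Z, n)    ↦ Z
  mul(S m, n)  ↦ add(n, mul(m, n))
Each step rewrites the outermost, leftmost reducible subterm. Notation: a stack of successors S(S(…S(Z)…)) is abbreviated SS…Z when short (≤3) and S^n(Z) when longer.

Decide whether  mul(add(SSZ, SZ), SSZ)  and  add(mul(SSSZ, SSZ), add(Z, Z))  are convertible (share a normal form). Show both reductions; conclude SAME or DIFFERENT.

Term A:
  start: mul(add(SSZ, SZ), SSZ)
  step 1: mul(S(add(SZ, SZ)), SSZ)
  step 2: add(SSZ, mul(add(SZ, SZ), SSZ))
  step 3: S(add(SZ, mul(add(SZ, SZ), SSZ)))
  step 4: S(S(add(Z, mul(add(SZ, SZ), SSZ))))
  step 5: S(S(mul(add(SZ, SZ), SSZ)))
  step 6: S(S(mul(S(add(Z, SZ)), SSZ)))
  step 7: S(S(add(SSZ, mul(add(Z, SZ), SSZ))))
  step 8: S(S(S(add(SZ, mul(add(Z, SZ), SSZ)))))
  step 9: S(S(S(S(add(Z, mul(add(Z, SZ), SSZ))))))
  step 10: S(S(S(S(mul(add(Z, SZ), SSZ)))))
  step 11: S(S(S(S(mul(SZ, SSZ)))))
  step 12: S(S(S(S(add(SSZ, mul(Z, SSZ))))))
  step 13: S(S(S(S(S(add(SZ, mul(Z, SSZ)))))))
  step 14: S(S(S(S(S(S(add(Z, mul(Z, SSZ))))))))
  step 15: S(S(S(S(S(S(mul(Z, SSZ)))))))
  step 16: S^6(Z)

Term B:
  start: add(mul(SSSZ, SSZ), add(Z, Z))
  step 1: add(add(SSZ, mul(SSZ, SSZ)), add(Z, Z))
  step 2: add(S(add(SZ, mul(SSZ, SSZ))), add(Z, Z))
  step 3: S(add(add(SZ, mul(SSZ, SSZ)), add(Z, Z)))
  step 4: S(add(S(add(Z, mul(SSZ, SSZ))), add(Z, Z)))
  step 5: S(S(add(add(Z, mul(SSZ, SSZ)), add(Z, Z))))
  step 6: S(S(add(mul(SSZ, SSZ), add(Z, Z))))
  step 7: S(S(add(add(SSZ, mul(SZ, SSZ)), add(Z, Z))))
  step 8: S(S(add(S(add(SZ, mul(SZ, SSZ))), add(Z, Z))))
  step 9: S(S(S(add(add(SZ, mul(SZ, SSZ)), add(Z, Z)))))
  step 10: S(S(S(add(S(add(Z, mul(SZ, SSZ))), add(Z, Z)))))
  step 11: S(S(S(S(add(add(Z, mul(SZ, SSZ)), add(Z, Z))))))
  step 12: S(S(S(S(add(mul(SZ, SSZ), add(Z, Z))))))
  step 13: S(S(S(S(add(add(SSZ, mul(Z, SSZ)), add(Z, Z))))))
  step 14: S(S(S(S(add(S(add(SZ, mul(Z, SSZ))), add(Z, Z))))))
  step 15: S(S(S(S(S(add(add(SZ, mul(Z, SSZ)), add(Z, Z)))))))
  step 16: S(S(S(S(S(add(S(add(Z, mul(Z, SSZ))), add(Z, Z)))))))
  step 17: S(S(S(S(S(S(add(add(Z, mul(Z, SSZ)), add(Z, Z))))))))
  step 18: S(S(S(S(S(S(add(mul(Z, SSZ), add(Z, Z))))))))
  step 19: S(S(S(S(S(S(add(Z, add(Z, Z))))))))
  step 20: S(S(S(S(S(S(add(Z, Z)))))))
  step 21: S^6(Z)

Answer: SAME — A ⇓ S^6(Z), B ⇓ S^6(Z)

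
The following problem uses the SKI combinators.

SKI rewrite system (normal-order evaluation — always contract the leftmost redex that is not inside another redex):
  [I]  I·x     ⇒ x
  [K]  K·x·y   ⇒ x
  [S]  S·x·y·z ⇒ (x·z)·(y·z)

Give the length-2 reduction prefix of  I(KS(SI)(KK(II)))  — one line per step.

  start: I(KS(SI)(KK(II)))
  →1  KS(SI)(KK(II))
  →2  S(KK(II))

Answer: after 2 steps: S(KK(II))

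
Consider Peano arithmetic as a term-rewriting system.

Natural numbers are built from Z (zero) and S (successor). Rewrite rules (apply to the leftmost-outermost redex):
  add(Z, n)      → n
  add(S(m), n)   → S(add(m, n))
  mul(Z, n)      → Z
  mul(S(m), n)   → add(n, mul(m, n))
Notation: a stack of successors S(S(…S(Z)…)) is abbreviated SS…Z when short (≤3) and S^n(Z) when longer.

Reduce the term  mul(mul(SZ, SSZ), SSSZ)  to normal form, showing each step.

  start: mul(mul(SZ, SSZ), SSSZ)
  [1] mul(add(SSZ, mul(Z, SSZ)), SSSZ)
  [2] mul(S(add(SZ, mul(Z, SSZ))), SSSZ)
  [3] add(SSSZ, mul(add(SZ, mul(Z, SSZ)), SSSZ))
  [4] S(add(SSZ, mul(add(SZ, mul(Z, SSZ)), SSSZ)))
  [5] S(S(add(SZ, mul(add(SZ, mul(Z, SSZ)), SSSZ))))
  [6] S(S(S(add(Z, mul(add(SZ, mul(Z, SSZ)), SSSZ)))))
  [7] S(S(S(mul(add(SZ, mul(Z, SSZ)), SSSZ))))
  [8] S(S(S(mul(S(add(Z, mul(Z, SSZ))), SSSZ))))
  [9] S(S(S(add(SSSZ, mul(add(Z, mul(Z, SSZ)), SSSZ)))))
  [10] S(S(S(S(add(SSZ, mul(add(Z, mul(Z, SSZ)), SSSZ))))))
  [11] S(S(S(S(S(add(SZ, mul(add(Z, mul(Z, SSZ)), SSSZ)))))))
  [12] S(S(S(S(S(S(add(Z, mul(add(Z, mul(Z, SSZ)), SSSZ))))))))
  [13] S(S(S(S(S(S(mul(add(Z, mul(Z, SSZ)), SSSZ)))))))
  [14] S(S(S(S(S(S(mul(mul(Z, SSZ), SSSZ)))))))
  [15] S(S(S(S(S(S(mul(Z, SSSZ)))))))
  [16] S^6(Z)

Answer: normal form = S^6(Z)  (in 16 steps)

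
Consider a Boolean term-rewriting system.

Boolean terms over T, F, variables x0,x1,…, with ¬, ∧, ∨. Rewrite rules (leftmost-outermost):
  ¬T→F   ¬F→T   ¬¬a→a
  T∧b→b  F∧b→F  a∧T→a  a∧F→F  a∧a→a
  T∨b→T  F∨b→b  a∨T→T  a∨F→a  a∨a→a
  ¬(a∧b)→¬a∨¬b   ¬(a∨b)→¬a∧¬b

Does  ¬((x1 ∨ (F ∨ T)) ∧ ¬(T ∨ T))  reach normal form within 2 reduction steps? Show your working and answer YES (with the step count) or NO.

  start: ¬((x1 ∨ (F ∨ T)) ∧ ¬(T ∨ T))
  [1] ¬(x1 ∨ (F ∨ T)) ∨ ¬¬(T ∨ T)
  [2] (¬x1 ∧ ¬(F ∨ T)) ∨ ¬¬(T ∨ T)

Answer: NO — after 2 steps the term is (¬x1 ∧ ¬(F ∨ T)) ∨ ¬¬(T ∨ T), not yet normal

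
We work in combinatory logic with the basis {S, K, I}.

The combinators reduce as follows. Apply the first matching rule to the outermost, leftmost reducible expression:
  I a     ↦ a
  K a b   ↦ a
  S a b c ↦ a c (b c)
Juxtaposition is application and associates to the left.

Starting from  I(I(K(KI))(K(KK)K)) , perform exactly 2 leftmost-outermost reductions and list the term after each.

  start: I(I(K(KI))(K(KK)K))
  [1] I(K(KI))(K(KK)K)
  [2] K(KI)(K(KK)K)

Answer: after 2 steps: K(KI)(K(KK)K)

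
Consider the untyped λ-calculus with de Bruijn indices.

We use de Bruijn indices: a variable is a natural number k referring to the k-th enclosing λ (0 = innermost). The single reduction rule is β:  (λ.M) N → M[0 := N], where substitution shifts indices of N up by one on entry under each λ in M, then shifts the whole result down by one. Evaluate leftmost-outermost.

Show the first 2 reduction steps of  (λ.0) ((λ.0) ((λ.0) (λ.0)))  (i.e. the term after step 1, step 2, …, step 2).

Answer: after 2 steps: (λ.0) (λ.0)

Derivation:
  start: (λ.0) ((λ.0) ((λ.0) (λ.0)))
  →1  (λ.0) ((λ.0) (λ.0))
  →2  (λ.0) (λ.0)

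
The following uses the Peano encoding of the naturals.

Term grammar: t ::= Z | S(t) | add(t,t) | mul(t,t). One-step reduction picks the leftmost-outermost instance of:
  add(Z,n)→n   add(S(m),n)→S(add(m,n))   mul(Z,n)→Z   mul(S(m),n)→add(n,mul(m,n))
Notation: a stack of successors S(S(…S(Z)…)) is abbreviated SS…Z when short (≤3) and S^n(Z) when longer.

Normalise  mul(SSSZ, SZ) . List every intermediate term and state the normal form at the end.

  start: mul(SSSZ, SZ)
  →1  add(SZ, mul(SSZ, SZ))
  →2  S(add(Z, mul(SSZ, SZ)))
  →3  S(mul(SSZ, SZ))
  →4  S(add(SZ, mul(SZ, SZ)))
  →5  S(S(add(Z, mul(SZ, SZ))))
  →6  S(S(mul(SZ, SZ)))
  →7  S(S(add(SZ, mul(Z, SZ))))
  →8  S(S(S(add(Z, mul(Z, SZ)))))
  →9  S(S(S(mul(Z, SZ))))
  →10  SSSZ

Answer: normal form = SSSZ  (in 10 steps)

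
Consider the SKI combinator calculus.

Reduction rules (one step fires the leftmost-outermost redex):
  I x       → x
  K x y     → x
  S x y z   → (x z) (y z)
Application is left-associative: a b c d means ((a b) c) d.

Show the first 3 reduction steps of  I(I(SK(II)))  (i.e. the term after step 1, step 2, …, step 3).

  start: I(I(SK(II)))
  [1] I(SK(II))
  [2] SK(II)
  [3] SKI

Answer: after 3 steps: SKI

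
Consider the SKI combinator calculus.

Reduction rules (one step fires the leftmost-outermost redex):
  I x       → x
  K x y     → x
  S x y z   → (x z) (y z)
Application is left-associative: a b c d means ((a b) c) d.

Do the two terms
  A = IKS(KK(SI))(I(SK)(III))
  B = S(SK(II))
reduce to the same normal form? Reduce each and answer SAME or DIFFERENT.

Answer: SAME — A ⇓ S(SKI), B ⇓ S(SKI)

Reduction:
Term A:
  start: IKS(KK(SI))(I(SK)(III))
  [1] KS(KK(SI))(I(SK)(III))
  [2] S(I(SK)(III))
  [3] S(SK(III))
  [4] S(SK(II))
  [5] S(SKI)

Term B:
  start: S(SK(II))
  [1] S(SKI)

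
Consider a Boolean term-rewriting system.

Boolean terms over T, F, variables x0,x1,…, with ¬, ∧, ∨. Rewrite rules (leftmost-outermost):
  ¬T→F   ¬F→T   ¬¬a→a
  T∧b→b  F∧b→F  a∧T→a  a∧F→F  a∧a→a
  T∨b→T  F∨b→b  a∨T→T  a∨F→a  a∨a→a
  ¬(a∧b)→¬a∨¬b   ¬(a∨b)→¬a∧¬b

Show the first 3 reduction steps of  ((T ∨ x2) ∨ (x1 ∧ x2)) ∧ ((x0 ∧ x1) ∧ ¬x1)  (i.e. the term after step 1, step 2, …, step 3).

Answer: after 3 steps: (x0 ∧ x1) ∧ ¬x1

Derivation:
  start: ((T ∨ x2) ∨ (x1 ∧ x2)) ∧ ((x0 ∧ x1) ∧ ¬x1)
  →1  (T ∨ (x1 ∧ x2)) ∧ ((x0 ∧ x1) ∧ ¬x1)
  →2  T ∧ ((x0 ∧ x1) ∧ ¬x1)
  →3  (x0 ∧ x1) ∧ ¬x1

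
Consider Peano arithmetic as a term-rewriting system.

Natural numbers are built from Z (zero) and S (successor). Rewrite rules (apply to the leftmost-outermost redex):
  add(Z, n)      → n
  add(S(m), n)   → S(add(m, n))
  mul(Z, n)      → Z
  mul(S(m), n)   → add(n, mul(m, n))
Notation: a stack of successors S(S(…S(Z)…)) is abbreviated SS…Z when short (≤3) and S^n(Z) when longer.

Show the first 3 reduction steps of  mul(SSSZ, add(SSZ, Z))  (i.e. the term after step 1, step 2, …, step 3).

Answer: after 3 steps: S(add(add(SZ, Z), mul(SSZ, add(SSZ, Z))))

Reduction:
  start: mul(SSSZ, add(SSZ, Z))
  step 1: add(add(SSZ, Z), mul(SSZ, add(SSZ, Z)))
  step 2: add(S(add(SZ, Z)), mul(SSZ, add(SSZ, Z)))
  step 3: S(add(add(SZ, Z), mul(SSZ, add(SSZ, Z))))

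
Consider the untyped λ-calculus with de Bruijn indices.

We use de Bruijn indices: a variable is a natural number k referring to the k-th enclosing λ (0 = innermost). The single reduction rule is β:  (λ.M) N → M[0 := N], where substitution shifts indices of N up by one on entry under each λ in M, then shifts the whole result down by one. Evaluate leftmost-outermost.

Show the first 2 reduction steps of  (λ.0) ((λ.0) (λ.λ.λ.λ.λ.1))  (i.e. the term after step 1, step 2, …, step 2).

  start: (λ.0) ((λ.0) (λ.λ.λ.λ.λ.1))
  step 1: (λ.0) (λ.λ.λ.λ.λ.1)
  step 2: λ.λ.λ.λ.λ.1

Answer: after 2 steps: λ.λ.λ.λ.λ.1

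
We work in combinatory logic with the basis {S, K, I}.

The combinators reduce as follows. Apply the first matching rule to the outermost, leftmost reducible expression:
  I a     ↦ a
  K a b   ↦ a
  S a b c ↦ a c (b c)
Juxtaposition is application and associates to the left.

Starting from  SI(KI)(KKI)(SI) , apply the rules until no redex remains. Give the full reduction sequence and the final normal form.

  start: SI(KI)(KKI)(SI)
  step 1: I(KKI)(KI(KKI))(SI)
  step 2: KKI(KI(KKI))(SI)
  step 3: K(KI(KKI))(SI)
  step 4: KI(KKI)
  step 5: I

Answer: normal form = I  (in 5 steps)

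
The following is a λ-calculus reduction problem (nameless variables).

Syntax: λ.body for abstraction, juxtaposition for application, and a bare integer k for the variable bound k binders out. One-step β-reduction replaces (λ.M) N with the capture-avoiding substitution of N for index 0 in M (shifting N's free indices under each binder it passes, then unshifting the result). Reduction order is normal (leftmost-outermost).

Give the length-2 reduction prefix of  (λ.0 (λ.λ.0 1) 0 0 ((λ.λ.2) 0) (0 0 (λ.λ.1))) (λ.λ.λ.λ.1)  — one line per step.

  start: (λ.0 (λ.λ.0 1) 0 0 ((λ.λ.2) 0) (0 0 (λ.λ.1))) (λ.λ.λ.λ.1)
  [1] (λ.λ.λ.λ.1) (λ.λ.0 1) (λ.λ.λ.λ.1) (λ.λ.λ.λ.1) ((λ.λ.λ.λ.λ.λ.1) (λ.λ.λ.λ.1)) ((λ.λ.λ.λ.1) (λ.λ.λ.λ.1) (λ.λ.1))
  [2] (λ.λ.λ.1) (λ.λ.λ.λ.1) (λ.λ.λ.λ.1) ((λ.λ.λ.λ.λ.λ.1) (λ.λ.λ.λ.1)) ((λ.λ.λ.λ.1) (λ.λ.λ.λ.1) (λ.λ.1))

Answer: after 2 steps: (λ.λ.λ.1) (λ.λ.λ.λ.1) (λ.λ.λ.λ.1) ((λ.λ.λ.λ.λ.λ.1) (λ.λ.λ.λ.1)) ((λ.λ.λ.λ.1) (λ.λ.λ.λ.1) (λ.λ.1))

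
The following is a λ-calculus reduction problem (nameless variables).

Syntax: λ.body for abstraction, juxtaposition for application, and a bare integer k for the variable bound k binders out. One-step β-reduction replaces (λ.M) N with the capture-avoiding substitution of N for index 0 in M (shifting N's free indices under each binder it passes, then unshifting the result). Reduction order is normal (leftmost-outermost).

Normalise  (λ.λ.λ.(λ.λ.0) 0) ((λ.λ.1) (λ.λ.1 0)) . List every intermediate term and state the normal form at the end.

Answer: normal form = λ.λ.λ.0  (in 2 steps)

Working:
  start: (λ.λ.λ.(λ.λ.0) 0) ((λ.λ.1) (λ.λ.1 0))
  →1  λ.λ.(λ.λ.0) 0
  →2  λ.λ.λ.0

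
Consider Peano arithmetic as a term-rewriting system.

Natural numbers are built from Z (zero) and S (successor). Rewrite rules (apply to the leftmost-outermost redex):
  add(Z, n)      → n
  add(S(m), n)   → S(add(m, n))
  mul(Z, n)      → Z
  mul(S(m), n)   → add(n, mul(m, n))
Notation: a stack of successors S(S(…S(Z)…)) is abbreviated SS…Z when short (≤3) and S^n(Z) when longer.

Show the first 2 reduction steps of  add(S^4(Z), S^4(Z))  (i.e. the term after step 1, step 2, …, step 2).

  start: add(S^4(Z), S^4(Z))
  [1] S(add(SSSZ, S^4(Z)))
  [2] S(S(add(SSZ, S^4(Z))))

Answer: after 2 steps: S(S(add(SSZ, S^4(Z))))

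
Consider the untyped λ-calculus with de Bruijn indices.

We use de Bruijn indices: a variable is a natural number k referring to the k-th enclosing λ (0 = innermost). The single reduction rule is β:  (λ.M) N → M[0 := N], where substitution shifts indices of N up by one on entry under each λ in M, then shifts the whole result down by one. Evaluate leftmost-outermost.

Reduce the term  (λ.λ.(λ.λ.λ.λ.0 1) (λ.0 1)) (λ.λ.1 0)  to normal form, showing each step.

  start: (λ.λ.(λ.λ.λ.λ.0 1) (λ.0 1)) (λ.λ.1 0)
  →1  λ.(λ.λ.λ.λ.0 1) (λ.0 1)
  →2  λ.λ.λ.λ.0 1

Answer: normal form = λ.λ.λ.λ.0 1  (in 2 steps)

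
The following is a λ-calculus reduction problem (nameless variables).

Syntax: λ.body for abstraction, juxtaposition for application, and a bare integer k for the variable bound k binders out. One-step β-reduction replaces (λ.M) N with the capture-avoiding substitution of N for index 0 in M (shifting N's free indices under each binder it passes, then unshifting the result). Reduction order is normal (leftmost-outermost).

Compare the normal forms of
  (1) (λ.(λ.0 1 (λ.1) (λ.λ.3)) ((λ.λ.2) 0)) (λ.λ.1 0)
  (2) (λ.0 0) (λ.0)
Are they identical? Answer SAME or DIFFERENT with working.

Term A:
  start: (λ.(λ.0 1 (λ.1) (λ.λ.3)) ((λ.λ.2) 0)) (λ.λ.1 0)
  [1] (λ.0 (λ.λ.1 0) (λ.1) (λ.λ.λ.λ.1 0)) ((λ.λ.λ.λ.1 0) (λ.λ.1 0))
  [2] (λ.λ.λ.λ.1 0) (λ.λ.1 0) (λ.λ.1 0) (λ.(λ.λ.λ.λ.1 0) (λ.λ.1 0)) (λ.λ.λ.λ.1 0)
  [3] (λ.λ.λ.1 0) (λ.λ.1 0) (λ.(λ.λ.λ.λ.1 0) (λ.λ.1 0)) (λ.λ.λ.λ.1 0)
  [4] (λ.λ.1 0) (λ.(λ.λ.λ.λ.1 0) (λ.λ.1 0)) (λ.λ.λ.λ.1 0)
  [5] (λ.(λ.(λ.λ.λ.λ.1 0) (λ.λ.1 0)) 0) (λ.λ.λ.λ.1 0)
  [6] (λ.(λ.λ.λ.λ.1 0) (λ.λ.1 0)) (λ.λ.λ.λ.1 0)
  [7] (λ.λ.λ.λ.1 0) (λ.λ.1 0)
  [8] λ.λ.λ.1 0

Term B:
  start: (λ.0 0) (λ.0)
  [1] (λ.0) (λ.0)
  [2] λ.0

Answer: DIFFERENT — A ⇓ λ.λ.λ.1 0, B ⇓ λ.0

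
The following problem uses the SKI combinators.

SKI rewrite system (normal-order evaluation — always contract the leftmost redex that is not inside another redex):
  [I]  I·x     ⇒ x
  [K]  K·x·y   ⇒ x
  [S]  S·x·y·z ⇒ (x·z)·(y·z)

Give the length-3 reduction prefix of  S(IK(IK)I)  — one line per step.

  start: S(IK(IK)I)
  [1] S(K(IK)I)
  [2] S(IK)
  [3] SK

Answer: after 3 steps: SK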